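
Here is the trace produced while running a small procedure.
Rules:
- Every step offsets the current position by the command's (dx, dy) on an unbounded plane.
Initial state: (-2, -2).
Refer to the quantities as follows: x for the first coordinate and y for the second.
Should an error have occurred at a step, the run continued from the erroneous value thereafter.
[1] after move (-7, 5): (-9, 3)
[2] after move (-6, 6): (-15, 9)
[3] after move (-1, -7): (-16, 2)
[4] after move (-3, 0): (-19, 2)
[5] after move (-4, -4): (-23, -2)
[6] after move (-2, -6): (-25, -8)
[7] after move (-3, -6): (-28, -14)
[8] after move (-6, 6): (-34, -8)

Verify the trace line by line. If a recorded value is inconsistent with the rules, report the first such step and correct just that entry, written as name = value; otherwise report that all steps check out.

no error

Step 1: x = -2 + (-7) = -9, y = -2 + (5) = 3 — exactly as logged.
Step 2: x = -9 + (-6) = -15, y = 3 + (6) = 9 — consistent with the trace.
Step 3: x = -15 + (-1) = -16, y = 9 + (-7) = 2 — confirmed correct.
Step 4: x = -16 + (-3) = -19, y = 2 + (0) = 2 — consistent with the trace.
Step 5: x = -19 + (-4) = -23, y = 2 + (-4) = -2 — exactly as logged.
Step 6: x = -23 + (-2) = -25, y = -2 + (-6) = -8 — matches.
Step 7: x = -25 + (-3) = -28, y = -8 + (-6) = -14 — checks out.
Step 8: x = -28 + (-6) = -34, y = -14 + (6) = -8 — same as recorded.
All entries verified; no error found.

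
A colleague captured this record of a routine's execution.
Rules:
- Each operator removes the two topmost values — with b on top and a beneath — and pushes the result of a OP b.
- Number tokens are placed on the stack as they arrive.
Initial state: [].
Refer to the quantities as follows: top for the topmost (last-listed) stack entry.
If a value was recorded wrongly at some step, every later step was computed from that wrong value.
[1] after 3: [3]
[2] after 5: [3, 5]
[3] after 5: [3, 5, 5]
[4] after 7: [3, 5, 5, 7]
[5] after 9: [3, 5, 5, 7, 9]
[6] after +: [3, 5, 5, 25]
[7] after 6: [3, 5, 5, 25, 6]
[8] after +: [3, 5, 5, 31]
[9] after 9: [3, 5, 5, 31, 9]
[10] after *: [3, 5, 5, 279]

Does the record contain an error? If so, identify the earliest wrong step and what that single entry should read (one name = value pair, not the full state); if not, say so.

Recomputing the run from the initial state:
step 1: [3]
step 2: [3, 5]
step 3: [3, 5, 5]
step 4: [3, 5, 5, 7]
step 5: [3, 5, 5, 7, 9]
step 6: [3, 5, 5, 16]
step 7: [3, 5, 5, 16, 6]
step 8: [3, 5, 5, 22]
step 9: [3, 5, 5, 22, 9]
step 10: [3, 5, 5, 198]
The first disagreement with the record is at step 6, where the value should be top = 16.

step 6, top = 16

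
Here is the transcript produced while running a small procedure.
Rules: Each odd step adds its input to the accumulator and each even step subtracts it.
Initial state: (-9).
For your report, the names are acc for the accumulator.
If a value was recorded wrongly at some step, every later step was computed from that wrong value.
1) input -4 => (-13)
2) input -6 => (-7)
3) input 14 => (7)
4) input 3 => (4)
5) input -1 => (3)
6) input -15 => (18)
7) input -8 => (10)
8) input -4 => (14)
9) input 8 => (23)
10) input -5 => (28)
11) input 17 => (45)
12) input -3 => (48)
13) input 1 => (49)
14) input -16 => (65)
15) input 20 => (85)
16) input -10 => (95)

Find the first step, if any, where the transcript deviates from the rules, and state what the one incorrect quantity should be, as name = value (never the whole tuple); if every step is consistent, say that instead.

Step 1: acc = -9 + -4 = -13 — verified.
Step 2: acc = -13 - -6 = -7 — same as recorded.
Step 3: acc = -7 + 14 = 7 — exactly as logged.
Step 4: acc = 7 - 3 = 4 — consistent with the transcript.
Step 5: acc = 4 + -1 = 3 — same as recorded.
Step 6: acc = 3 - -15 = 18 — exactly as logged.
Step 7: acc = 18 + -8 = 10 — agrees with the transcript.
Step 8: acc = 10 - -4 = 14 — checks out.
Step 9: acc = 14 + 8 = 22 — the transcript has a different value.
The earliest wrong entry is at step 9: it should read acc = 22.

step 9, acc = 22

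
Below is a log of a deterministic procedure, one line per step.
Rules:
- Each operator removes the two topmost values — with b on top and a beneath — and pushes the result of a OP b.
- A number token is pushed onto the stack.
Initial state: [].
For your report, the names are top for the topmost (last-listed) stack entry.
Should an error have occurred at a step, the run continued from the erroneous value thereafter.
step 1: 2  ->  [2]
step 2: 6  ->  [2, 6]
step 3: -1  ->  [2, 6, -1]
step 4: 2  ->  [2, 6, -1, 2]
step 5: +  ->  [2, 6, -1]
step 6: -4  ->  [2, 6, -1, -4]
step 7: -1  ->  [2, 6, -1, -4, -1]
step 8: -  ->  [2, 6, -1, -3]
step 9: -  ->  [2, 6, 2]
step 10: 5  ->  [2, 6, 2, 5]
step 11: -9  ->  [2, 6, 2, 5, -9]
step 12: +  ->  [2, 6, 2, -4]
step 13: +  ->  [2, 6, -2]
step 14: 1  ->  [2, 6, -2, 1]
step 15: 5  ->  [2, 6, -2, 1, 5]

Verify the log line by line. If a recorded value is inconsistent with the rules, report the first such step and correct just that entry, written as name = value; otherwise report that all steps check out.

Recomputing the run from the initial state:
step 1: [2]
step 2: [2, 6]
step 3: [2, 6, -1]
step 4: [2, 6, -1, 2]
step 5: [2, 6, 1]
step 6: [2, 6, 1, -4]
step 7: [2, 6, 1, -4, -1]
step 8: [2, 6, 1, -3]
step 9: [2, 6, 4]
step 10: [2, 6, 4, 5]
step 11: [2, 6, 4, 5, -9]
step 12: [2, 6, 4, -4]
step 13: [2, 6, 0]
step 14: [2, 6, 0, 1]
step 15: [2, 6, 0, 1, 5]
The first disagreement with the log is at step 5, where the value should be top = 1.

step 5, top = 1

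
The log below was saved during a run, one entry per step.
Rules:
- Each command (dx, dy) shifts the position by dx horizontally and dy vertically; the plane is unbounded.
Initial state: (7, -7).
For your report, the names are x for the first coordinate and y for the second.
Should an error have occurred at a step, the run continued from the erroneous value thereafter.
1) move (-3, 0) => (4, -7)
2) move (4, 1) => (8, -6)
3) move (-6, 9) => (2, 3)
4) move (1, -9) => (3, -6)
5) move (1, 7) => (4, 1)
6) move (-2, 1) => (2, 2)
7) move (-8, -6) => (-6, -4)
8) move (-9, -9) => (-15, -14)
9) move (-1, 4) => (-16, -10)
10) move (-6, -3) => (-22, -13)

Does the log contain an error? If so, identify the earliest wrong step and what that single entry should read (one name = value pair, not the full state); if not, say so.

step 1: x = 7 + (-3) = 4, y = -7 + (0) = -7 -> no discrepancy
step 2: x = 4 + (4) = 8, y = -7 + (1) = -6 -> checks out
step 3: x = 8 + (-6) = 2, y = -6 + (9) = 3 -> no discrepancy
step 4: x = 2 + (1) = 3, y = 3 + (-9) = -6 -> same as recorded
step 5: x = 3 + (1) = 4, y = -6 + (7) = 1 -> in agreement
step 6: x = 4 + (-2) = 2, y = 1 + (1) = 2 -> consistent with the log
step 7: x = 2 + (-8) = -6, y = 2 + (-6) = -4 -> matches
step 8: x = -6 + (-9) = -15, y = -4 + (-9) = -13 -> first mismatch against the log
First incorrect step: 8; the correct value is y = -13.

step 8, y = -13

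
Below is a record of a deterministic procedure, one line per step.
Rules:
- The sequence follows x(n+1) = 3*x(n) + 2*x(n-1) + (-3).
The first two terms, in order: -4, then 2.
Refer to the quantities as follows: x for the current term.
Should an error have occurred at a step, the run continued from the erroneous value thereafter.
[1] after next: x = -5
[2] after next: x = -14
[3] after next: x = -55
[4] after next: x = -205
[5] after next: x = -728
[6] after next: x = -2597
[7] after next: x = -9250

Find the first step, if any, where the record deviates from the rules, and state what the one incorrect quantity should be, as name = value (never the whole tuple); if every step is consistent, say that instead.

step 4, x = -196

Recomputing the run from the initial state:
step 1: x = -5
step 2: x = -14
step 3: x = -55
step 4: x = -196
step 5: x = -701
step 6: x = -2498
step 7: x = -8899
The first disagreement with the record is at step 4, where the value should be x = -196.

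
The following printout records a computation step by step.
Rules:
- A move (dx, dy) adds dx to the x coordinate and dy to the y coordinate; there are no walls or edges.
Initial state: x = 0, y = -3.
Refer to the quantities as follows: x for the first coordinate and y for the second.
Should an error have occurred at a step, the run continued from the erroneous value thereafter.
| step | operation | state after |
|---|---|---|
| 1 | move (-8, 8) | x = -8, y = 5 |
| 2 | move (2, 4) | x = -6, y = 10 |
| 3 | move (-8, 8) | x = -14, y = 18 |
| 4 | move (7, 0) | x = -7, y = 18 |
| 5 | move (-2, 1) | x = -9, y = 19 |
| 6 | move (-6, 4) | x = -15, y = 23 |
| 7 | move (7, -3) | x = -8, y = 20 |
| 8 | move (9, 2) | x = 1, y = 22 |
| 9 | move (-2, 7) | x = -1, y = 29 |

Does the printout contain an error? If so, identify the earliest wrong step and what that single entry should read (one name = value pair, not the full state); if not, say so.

Recomputing the run from the initial state:
step 1: x = -8, y = 5
step 2: x = -6, y = 9
step 3: x = -14, y = 17
step 4: x = -7, y = 17
step 5: x = -9, y = 18
step 6: x = -15, y = 22
step 7: x = -8, y = 19
step 8: x = 1, y = 21
step 9: x = -1, y = 28
The first disagreement with the printout is at step 2, where the value should be y = 9.

step 2, y = 9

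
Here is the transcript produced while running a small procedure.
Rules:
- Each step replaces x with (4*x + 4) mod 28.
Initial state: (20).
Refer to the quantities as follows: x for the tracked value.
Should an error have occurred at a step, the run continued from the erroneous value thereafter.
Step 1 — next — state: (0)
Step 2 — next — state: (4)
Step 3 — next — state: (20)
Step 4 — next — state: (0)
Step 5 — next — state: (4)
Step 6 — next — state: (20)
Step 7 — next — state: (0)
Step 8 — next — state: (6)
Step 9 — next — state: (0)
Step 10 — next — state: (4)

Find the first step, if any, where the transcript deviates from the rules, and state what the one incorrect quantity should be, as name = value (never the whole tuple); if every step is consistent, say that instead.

1. x = (4*20 + 4) mod 28 = 0 (consistent with the transcript)
2. x = (4*0 + 4) mod 28 = 4 (checks out)
3. x = (4*4 + 4) mod 28 = 20 (confirmed correct)
4. x = (4*20 + 4) mod 28 = 0 (verified)
5. x = (4*0 + 4) mod 28 = 4 (checks out)
6. x = (4*4 + 4) mod 28 = 20 (in agreement)
7. x = (4*20 + 4) mod 28 = 0 (exactly as logged)
8. x = (4*0 + 4) mod 28 = 4 (not what was recorded)
The audit stops at step 8: the recorded entry is wrong and should be x = 4.

step 8, x = 4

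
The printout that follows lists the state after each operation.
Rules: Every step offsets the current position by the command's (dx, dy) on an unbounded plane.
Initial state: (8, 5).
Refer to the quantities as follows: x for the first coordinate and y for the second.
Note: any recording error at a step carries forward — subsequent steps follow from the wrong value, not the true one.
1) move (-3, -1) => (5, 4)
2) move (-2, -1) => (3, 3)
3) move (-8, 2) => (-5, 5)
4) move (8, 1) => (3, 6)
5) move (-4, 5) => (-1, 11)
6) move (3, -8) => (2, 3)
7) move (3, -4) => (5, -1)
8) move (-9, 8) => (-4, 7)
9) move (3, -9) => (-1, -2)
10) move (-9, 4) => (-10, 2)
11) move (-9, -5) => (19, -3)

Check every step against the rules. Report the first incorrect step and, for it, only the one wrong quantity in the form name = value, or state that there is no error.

step 11, x = -19

1. x = 8 + (-3) = 5, y = 5 + (-1) = 4 (verified)
2. x = 5 + (-2) = 3, y = 4 + (-1) = 3 (confirmed correct)
3. x = 3 + (-8) = -5, y = 3 + (2) = 5 (confirmed correct)
4. x = -5 + (8) = 3, y = 5 + (1) = 6 (consistent with the printout)
5. x = 3 + (-4) = -1, y = 6 + (5) = 11 (no discrepancy)
6. x = -1 + (3) = 2, y = 11 + (-8) = 3 (verified)
7. x = 2 + (3) = 5, y = 3 + (-4) = -1 (no discrepancy)
8. x = 5 + (-9) = -4, y = -1 + (8) = 7 (matches)
9. x = -4 + (3) = -1, y = 7 + (-9) = -2 (checks out)
10. x = -1 + (-9) = -10, y = -2 + (4) = 2 (confirmed correct)
11. x = -10 + (-9) = -19, y = 2 + (-5) = -3 (first mismatch against the printout)
First deviation found at step 11; the corrected entry is x = -19.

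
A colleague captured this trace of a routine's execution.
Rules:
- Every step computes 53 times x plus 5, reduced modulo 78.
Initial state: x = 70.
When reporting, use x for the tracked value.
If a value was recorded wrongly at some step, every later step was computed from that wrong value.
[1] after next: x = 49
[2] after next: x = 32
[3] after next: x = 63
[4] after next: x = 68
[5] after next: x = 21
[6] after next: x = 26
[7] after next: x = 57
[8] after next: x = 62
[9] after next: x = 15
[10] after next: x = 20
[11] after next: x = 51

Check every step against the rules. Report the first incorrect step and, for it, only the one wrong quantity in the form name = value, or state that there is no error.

Recomputing the run from the initial state:
step 1: x = 49
step 2: x = 28
step 3: x = 7
step 4: x = 64
step 5: x = 43
step 6: x = 22
step 7: x = 1
step 8: x = 58
step 9: x = 37
step 10: x = 16
step 11: x = 73
The first disagreement with the trace is at step 2, where the value should be x = 28.

step 2, x = 28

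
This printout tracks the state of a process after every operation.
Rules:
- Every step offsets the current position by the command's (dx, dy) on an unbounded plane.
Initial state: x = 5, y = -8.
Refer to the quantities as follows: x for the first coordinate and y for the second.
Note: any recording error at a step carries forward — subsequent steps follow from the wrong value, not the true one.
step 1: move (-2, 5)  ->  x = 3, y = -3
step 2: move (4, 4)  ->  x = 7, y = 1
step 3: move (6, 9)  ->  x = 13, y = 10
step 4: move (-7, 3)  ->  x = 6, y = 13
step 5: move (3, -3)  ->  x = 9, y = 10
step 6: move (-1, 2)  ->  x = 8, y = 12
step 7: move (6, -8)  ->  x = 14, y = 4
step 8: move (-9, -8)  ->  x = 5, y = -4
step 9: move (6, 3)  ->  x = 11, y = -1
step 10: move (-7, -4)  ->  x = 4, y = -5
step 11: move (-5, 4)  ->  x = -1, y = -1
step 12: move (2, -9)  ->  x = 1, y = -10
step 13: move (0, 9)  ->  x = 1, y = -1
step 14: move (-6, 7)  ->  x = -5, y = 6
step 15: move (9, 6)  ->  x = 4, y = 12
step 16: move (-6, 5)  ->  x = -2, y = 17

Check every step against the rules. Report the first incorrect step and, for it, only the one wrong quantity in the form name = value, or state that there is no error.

no error

Recomputing the run from the initial state:
step 1: x = 3, y = -3
step 2: x = 7, y = 1
step 3: x = 13, y = 10
step 4: x = 6, y = 13
step 5: x = 9, y = 10
step 6: x = 8, y = 12
step 7: x = 14, y = 4
step 8: x = 5, y = -4
step 9: x = 11, y = -1
step 10: x = 4, y = -5
step 11: x = -1, y = -1
step 12: x = 1, y = -10
step 13: x = 1, y = -1
step 14: x = -5, y = 6
step 15: x = 4, y = 12
step 16: x = -2, y = 17
This matches the printout at every step.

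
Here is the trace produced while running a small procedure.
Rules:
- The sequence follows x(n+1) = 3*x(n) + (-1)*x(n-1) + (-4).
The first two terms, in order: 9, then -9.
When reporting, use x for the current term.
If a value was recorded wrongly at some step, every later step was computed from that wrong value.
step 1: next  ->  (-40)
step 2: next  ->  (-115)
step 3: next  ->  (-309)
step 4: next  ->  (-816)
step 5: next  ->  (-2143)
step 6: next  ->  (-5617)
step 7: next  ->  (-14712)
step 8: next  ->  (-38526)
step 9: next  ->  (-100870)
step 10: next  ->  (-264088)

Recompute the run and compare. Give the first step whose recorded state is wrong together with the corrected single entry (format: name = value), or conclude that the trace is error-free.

step 8, x = -38523

Step 1: x = 3*(-9) + (-1)*(9) + (-4) = -40 — confirmed correct.
Step 2: x = 3*(-40) + (-1)*(-9) + (-4) = -115 — matches.
Step 3: x = 3*(-115) + (-1)*(-40) + (-4) = -309 — no discrepancy.
Step 4: x = 3*(-309) + (-1)*(-115) + (-4) = -816 — checks out.
Step 5: x = 3*(-816) + (-1)*(-309) + (-4) = -2143 — same as recorded.
Step 6: x = 3*(-2143) + (-1)*(-816) + (-4) = -5617 — consistent with the trace.
Step 7: x = 3*(-5617) + (-1)*(-2143) + (-4) = -14712 — matches.
Step 8: x = 3*(-14712) + (-1)*(-5617) + (-4) = -38523 — this is not what the trace shows.
Conclusion: step 8 carries the first error; the entry should be x = -38523.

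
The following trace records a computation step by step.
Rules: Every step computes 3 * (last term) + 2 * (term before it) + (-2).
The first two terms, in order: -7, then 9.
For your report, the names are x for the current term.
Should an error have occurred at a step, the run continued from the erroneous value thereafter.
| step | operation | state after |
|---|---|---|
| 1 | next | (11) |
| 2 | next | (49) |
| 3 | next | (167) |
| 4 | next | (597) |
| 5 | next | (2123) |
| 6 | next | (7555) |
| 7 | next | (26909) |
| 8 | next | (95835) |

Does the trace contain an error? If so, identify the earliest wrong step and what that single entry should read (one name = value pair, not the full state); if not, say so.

step 6, x = 7561

Recomputing the run from the initial state:
step 1: x = 11
step 2: x = 49
step 3: x = 167
step 4: x = 597
step 5: x = 2123
step 6: x = 7561
step 7: x = 26927
step 8: x = 95901
The first disagreement with the trace is at step 6, where the value should be x = 7561.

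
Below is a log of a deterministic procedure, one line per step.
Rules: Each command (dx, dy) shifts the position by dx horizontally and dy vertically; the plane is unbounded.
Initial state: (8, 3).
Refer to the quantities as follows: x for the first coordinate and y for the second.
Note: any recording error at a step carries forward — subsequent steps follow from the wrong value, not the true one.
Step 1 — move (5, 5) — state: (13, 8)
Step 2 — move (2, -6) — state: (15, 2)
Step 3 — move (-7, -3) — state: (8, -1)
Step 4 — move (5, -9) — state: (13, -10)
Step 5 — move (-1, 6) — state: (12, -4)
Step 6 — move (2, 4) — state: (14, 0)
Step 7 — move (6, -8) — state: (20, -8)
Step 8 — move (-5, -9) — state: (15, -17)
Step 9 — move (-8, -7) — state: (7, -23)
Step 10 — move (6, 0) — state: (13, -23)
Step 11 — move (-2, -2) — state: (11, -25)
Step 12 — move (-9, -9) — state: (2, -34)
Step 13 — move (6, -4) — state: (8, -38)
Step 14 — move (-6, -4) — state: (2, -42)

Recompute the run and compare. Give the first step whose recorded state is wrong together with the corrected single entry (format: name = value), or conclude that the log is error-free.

Step 1: x = 8 + (5) = 13, y = 3 + (5) = 8 — consistent with the log.
Step 2: x = 13 + (2) = 15, y = 8 + (-6) = 2 — in agreement.
Step 3: x = 15 + (-7) = 8, y = 2 + (-3) = -1 — consistent with the log.
Step 4: x = 8 + (5) = 13, y = -1 + (-9) = -10 — matches.
Step 5: x = 13 + (-1) = 12, y = -10 + (6) = -4 — same as recorded.
Step 6: x = 12 + (2) = 14, y = -4 + (4) = 0 — verified.
Step 7: x = 14 + (6) = 20, y = 0 + (-8) = -8 — no discrepancy.
Step 8: x = 20 + (-5) = 15, y = -8 + (-9) = -17 — exactly as logged.
Step 9: x = 15 + (-8) = 7, y = -17 + (-7) = -24 — the log has a different value.
That makes step 9 the first incorrect line — y = -24 is what it should show.

step 9, y = -24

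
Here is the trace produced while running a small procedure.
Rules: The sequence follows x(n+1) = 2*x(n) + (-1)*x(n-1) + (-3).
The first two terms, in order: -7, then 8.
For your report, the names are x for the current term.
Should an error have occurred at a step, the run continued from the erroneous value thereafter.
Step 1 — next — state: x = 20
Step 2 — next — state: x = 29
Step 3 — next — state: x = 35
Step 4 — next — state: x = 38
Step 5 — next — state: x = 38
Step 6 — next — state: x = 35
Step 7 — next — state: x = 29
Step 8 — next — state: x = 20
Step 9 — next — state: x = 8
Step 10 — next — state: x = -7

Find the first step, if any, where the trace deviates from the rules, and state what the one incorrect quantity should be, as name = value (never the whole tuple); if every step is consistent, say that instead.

no error

step 1: x = 2*(8) + (-1)*(-7) + (-3) = 20 -> in agreement
step 2: x = 2*(20) + (-1)*(8) + (-3) = 29 -> verified
step 3: x = 2*(29) + (-1)*(20) + (-3) = 35 -> same as recorded
step 4: x = 2*(35) + (-1)*(29) + (-3) = 38 -> same as recorded
step 5: x = 2*(38) + (-1)*(35) + (-3) = 38 -> confirmed correct
step 6: x = 2*(38) + (-1)*(38) + (-3) = 35 -> confirmed correct
step 7: x = 2*(35) + (-1)*(38) + (-3) = 29 -> confirmed correct
step 8: x = 2*(29) + (-1)*(35) + (-3) = 20 -> confirmed correct
step 9: x = 2*(20) + (-1)*(29) + (-3) = 8 -> exactly as logged
step 10: x = 2*(8) + (-1)*(20) + (-3) = -7 -> matches
No step deviates from the rules.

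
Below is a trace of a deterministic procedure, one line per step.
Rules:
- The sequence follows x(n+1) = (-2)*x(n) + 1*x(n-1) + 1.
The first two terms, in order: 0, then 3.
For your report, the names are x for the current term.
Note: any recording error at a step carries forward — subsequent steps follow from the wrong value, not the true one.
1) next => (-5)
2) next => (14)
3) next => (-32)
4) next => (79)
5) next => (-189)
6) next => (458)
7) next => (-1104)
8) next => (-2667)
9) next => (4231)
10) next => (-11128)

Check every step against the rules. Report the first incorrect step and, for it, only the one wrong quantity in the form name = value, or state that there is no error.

step 8, x = 2667

Recomputing the run from the initial state:
step 1: x = -5
step 2: x = 14
step 3: x = -32
step 4: x = 79
step 5: x = -189
step 6: x = 458
step 7: x = -1104
step 8: x = 2667
step 9: x = -6437
step 10: x = 15542
The first disagreement with the trace is at step 8, where the value should be x = 2667.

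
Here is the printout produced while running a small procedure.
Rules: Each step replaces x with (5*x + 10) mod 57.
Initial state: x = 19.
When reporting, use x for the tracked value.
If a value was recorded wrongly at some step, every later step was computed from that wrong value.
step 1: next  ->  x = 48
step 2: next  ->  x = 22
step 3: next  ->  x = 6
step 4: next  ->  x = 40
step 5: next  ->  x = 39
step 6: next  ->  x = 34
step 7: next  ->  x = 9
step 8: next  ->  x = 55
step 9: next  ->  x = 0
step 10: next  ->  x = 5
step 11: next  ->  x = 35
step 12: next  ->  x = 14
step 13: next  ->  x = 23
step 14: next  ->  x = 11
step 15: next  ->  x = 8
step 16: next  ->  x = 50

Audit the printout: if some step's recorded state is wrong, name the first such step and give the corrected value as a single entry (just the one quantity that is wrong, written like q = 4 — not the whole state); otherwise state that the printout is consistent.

Recomputing the run from the initial state:
step 1: x = 48
step 2: x = 22
step 3: x = 6
step 4: x = 40
step 5: x = 39
step 6: x = 34
step 7: x = 9
step 8: x = 55
step 9: x = 0
step 10: x = 10
step 11: x = 3
step 12: x = 25
step 13: x = 21
step 14: x = 1
step 15: x = 15
step 16: x = 28
The first disagreement with the printout is at step 10, where the value should be x = 10.

step 10, x = 10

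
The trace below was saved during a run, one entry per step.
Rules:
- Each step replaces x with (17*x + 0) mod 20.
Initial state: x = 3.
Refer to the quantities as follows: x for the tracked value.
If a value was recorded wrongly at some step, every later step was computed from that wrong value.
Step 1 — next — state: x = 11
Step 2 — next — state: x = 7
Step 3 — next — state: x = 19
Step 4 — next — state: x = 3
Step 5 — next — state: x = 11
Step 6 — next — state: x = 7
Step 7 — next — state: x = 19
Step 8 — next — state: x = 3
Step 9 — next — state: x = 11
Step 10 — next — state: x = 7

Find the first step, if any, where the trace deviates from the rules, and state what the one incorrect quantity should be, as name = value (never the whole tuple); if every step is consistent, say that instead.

no error

Recomputing the run from the initial state:
step 1: x = 11
step 2: x = 7
step 3: x = 19
step 4: x = 3
step 5: x = 11
step 6: x = 7
step 7: x = 19
step 8: x = 3
step 9: x = 11
step 10: x = 7
This matches the trace at every step.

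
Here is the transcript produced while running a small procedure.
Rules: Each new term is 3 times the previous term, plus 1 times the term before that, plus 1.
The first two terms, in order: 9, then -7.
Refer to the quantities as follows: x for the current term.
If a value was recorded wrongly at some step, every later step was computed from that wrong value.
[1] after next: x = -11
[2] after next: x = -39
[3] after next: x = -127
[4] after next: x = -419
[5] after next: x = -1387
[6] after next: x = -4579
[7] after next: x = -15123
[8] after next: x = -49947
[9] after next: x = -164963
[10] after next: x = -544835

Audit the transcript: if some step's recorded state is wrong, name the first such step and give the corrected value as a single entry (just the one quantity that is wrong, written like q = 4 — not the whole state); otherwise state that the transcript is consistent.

Recomputing the run from the initial state:
step 1: x = -11
step 2: x = -39
step 3: x = -127
step 4: x = -419
step 5: x = -1383
step 6: x = -4567
step 7: x = -15083
step 8: x = -49815
step 9: x = -164527
step 10: x = -543395
The first disagreement with the transcript is at step 5, where the value should be x = -1383.

step 5, x = -1383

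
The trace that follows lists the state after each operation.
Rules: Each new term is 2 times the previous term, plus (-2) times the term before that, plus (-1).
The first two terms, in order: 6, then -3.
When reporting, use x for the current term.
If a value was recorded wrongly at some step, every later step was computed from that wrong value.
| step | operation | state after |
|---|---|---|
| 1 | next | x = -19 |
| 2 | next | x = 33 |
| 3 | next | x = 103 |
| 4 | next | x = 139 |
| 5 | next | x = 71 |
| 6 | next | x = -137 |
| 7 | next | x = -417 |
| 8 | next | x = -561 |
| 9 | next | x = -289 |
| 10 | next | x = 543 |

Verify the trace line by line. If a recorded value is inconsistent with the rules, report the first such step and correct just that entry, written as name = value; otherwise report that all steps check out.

step 2, x = -33

Step 1: x = 2*(-3) + (-2)*(6) + (-1) = -19 — in agreement.
Step 2: x = 2*(-19) + (-2)*(-3) + (-1) = -33 — this is not what the trace shows.
That makes step 2 the first incorrect line — x = -33 is what it should show.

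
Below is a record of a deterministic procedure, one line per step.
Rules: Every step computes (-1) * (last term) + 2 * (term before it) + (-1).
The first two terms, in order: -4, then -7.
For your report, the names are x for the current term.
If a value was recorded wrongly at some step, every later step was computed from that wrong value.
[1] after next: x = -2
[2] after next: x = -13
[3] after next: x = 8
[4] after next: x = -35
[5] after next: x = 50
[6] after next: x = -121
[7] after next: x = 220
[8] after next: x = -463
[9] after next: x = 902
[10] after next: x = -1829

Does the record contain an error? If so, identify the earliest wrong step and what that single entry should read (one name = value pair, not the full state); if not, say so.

Recomputing the run from the initial state:
step 1: x = -2
step 2: x = -13
step 3: x = 8
step 4: x = -35
step 5: x = 50
step 6: x = -121
step 7: x = 220
step 8: x = -463
step 9: x = 902
step 10: x = -1829
This matches the record at every step.

no error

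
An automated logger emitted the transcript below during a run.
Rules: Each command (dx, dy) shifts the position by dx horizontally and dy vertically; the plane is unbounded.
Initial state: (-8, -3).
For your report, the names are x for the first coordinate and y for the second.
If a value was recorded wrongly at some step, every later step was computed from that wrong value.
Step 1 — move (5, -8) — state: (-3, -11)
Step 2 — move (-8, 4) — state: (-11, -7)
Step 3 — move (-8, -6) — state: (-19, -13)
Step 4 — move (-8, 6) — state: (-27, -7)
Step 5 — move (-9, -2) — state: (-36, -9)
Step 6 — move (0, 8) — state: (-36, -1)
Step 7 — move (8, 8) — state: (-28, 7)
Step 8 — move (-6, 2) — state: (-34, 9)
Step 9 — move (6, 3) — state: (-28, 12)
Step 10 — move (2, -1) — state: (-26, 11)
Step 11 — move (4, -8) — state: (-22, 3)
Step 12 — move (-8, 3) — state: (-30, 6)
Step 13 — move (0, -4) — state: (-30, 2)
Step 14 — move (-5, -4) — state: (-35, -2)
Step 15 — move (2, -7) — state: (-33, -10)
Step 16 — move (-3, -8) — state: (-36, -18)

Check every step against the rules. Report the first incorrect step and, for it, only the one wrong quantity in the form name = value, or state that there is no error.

Recomputing the run from the initial state:
step 1: x = -3, y = -11
step 2: x = -11, y = -7
step 3: x = -19, y = -13
step 4: x = -27, y = -7
step 5: x = -36, y = -9
step 6: x = -36, y = -1
step 7: x = -28, y = 7
step 8: x = -34, y = 9
step 9: x = -28, y = 12
step 10: x = -26, y = 11
step 11: x = -22, y = 3
step 12: x = -30, y = 6
step 13: x = -30, y = 2
step 14: x = -35, y = -2
step 15: x = -33, y = -9
step 16: x = -36, y = -17
The first disagreement with the transcript is at step 15, where the value should be y = -9.

step 15, y = -9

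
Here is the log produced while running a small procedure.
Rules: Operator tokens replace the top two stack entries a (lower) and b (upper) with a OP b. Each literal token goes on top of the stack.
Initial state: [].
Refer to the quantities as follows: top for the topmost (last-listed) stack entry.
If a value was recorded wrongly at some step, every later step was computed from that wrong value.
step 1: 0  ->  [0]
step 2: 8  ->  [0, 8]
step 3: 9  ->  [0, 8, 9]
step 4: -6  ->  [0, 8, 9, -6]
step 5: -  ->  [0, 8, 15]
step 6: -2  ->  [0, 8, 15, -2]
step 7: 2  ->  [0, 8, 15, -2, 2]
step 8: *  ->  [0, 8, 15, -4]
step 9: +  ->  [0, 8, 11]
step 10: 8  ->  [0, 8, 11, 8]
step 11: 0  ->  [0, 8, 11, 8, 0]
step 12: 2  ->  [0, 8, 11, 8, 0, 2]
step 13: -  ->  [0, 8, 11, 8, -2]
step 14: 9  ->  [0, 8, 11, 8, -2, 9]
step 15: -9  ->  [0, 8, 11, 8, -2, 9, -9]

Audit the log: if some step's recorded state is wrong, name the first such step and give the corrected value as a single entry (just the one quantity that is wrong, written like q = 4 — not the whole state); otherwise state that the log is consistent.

no error

step 1: push 0: top = 0 -> consistent with the log
step 2: push 8: top = 8 -> same as recorded
step 3: push 9: top = 9 -> same as recorded
step 4: push -6: top = -6 -> checks out
step 5: 9 - -6 = 15 -> no discrepancy
step 6: push -2: top = -2 -> consistent with the log
step 7: push 2: top = 2 -> in agreement
step 8: -2 * 2 = -4 -> in agreement
step 9: 15 + -4 = 11 -> checks out
step 10: push 8: top = 8 -> matches
step 11: push 0: top = 0 -> in agreement
step 12: push 2: top = 2 -> exactly as logged
step 13: 0 - 2 = -2 -> in agreement
step 14: push 9: top = 9 -> same as recorded
step 15: push -9: top = -9 -> matches
The recomputation confirms every line.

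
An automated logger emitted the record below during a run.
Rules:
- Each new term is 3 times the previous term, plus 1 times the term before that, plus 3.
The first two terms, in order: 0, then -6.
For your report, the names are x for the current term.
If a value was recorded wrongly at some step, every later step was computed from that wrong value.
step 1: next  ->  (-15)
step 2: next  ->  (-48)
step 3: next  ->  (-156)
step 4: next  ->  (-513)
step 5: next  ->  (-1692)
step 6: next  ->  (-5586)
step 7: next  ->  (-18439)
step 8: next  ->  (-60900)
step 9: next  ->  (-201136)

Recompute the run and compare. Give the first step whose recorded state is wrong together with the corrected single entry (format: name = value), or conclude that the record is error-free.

step 7, x = -18447

Step 1: x = 3*(-6) + (1)*(0) + (3) = -15 — confirmed correct.
Step 2: x = 3*(-15) + (1)*(-6) + (3) = -48 — matches.
Step 3: x = 3*(-48) + (1)*(-15) + (3) = -156 — agrees with the record.
Step 4: x = 3*(-156) + (1)*(-48) + (3) = -513 — in agreement.
Step 5: x = 3*(-513) + (1)*(-156) + (3) = -1692 — agrees with the record.
Step 6: x = 3*(-1692) + (1)*(-513) + (3) = -5586 — matches.
Step 7: x = 3*(-5586) + (1)*(-1692) + (3) = -18447 — this is not what the record shows.
So the first discrepancy is step 7, where the right value is x = -18447.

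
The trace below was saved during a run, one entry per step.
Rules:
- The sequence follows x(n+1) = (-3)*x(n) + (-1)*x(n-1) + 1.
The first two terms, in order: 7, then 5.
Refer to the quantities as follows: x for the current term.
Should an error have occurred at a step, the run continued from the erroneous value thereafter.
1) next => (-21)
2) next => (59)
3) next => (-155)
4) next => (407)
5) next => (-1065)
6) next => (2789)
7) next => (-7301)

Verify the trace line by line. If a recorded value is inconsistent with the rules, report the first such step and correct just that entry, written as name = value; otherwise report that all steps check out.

1. x = -3*(5) + (-1)*(7) + (1) = -21 (confirmed correct)
2. x = -3*(-21) + (-1)*(5) + (1) = 59 (in agreement)
3. x = -3*(59) + (-1)*(-21) + (1) = -155 (in agreement)
4. x = -3*(-155) + (-1)*(59) + (1) = 407 (same as recorded)
5. x = -3*(407) + (-1)*(-155) + (1) = -1065 (no discrepancy)
6. x = -3*(-1065) + (-1)*(407) + (1) = 2789 (exactly as logged)
7. x = -3*(2789) + (-1)*(-1065) + (1) = -7301 (same as recorded)
The whole run recomputes cleanly — no discrepancies.

no error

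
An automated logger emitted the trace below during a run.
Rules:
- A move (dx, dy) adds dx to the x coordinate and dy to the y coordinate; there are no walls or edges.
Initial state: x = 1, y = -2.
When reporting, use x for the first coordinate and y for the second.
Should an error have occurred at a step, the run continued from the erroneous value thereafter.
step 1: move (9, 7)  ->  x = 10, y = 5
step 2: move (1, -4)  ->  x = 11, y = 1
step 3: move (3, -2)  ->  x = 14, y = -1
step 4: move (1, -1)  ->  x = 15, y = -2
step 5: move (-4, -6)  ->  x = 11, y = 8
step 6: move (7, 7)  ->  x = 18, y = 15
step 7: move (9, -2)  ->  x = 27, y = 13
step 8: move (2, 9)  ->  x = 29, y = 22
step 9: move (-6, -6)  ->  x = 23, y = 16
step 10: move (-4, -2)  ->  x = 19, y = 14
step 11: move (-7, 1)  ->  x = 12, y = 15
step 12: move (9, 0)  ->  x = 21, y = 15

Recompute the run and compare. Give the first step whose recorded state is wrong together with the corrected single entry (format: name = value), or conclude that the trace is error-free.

Step 1: x = 1 + (9) = 10, y = -2 + (7) = 5 — agrees with the trace.
Step 2: x = 10 + (1) = 11, y = 5 + (-4) = 1 — matches.
Step 3: x = 11 + (3) = 14, y = 1 + (-2) = -1 — consistent with the trace.
Step 4: x = 14 + (1) = 15, y = -1 + (-1) = -2 — checks out.
Step 5: x = 15 + (-4) = 11, y = -2 + (-6) = -8 — the trace disagrees here.
The audit stops at step 5: the recorded entry is wrong and should be y = -8.

step 5, y = -8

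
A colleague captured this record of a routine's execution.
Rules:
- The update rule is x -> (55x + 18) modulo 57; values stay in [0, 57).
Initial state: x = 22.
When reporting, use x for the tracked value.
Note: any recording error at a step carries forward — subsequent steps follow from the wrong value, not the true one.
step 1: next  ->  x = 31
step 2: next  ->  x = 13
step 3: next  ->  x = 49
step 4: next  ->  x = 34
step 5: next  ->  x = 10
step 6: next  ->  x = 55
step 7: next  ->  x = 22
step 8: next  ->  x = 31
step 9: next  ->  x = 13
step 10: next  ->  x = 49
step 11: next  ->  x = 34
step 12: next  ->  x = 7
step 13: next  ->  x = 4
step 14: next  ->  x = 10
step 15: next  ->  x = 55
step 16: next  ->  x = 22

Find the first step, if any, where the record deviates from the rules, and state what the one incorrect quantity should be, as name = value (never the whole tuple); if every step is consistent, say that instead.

step 5, x = 7

1. x = (55*22 + 18) mod 57 = 31 (in agreement)
2. x = (55*31 + 18) mod 57 = 13 (no discrepancy)
3. x = (55*13 + 18) mod 57 = 49 (in agreement)
4. x = (55*49 + 18) mod 57 = 34 (no discrepancy)
5. x = (55*34 + 18) mod 57 = 7 (the record has a different value)
First deviation found at step 5; the corrected entry is x = 7.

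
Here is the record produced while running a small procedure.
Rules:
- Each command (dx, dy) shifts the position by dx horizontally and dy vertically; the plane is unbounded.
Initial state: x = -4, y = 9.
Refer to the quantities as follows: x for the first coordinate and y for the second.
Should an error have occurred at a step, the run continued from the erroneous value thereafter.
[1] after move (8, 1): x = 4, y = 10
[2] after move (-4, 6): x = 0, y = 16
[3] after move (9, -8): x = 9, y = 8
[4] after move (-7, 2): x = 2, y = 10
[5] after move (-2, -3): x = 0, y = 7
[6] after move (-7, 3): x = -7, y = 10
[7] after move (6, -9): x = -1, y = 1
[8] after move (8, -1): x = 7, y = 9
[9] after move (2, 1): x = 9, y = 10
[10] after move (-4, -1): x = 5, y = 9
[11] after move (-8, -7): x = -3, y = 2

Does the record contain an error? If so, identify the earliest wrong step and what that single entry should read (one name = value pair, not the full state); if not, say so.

1. x = -4 + (8) = 4, y = 9 + (1) = 10 (in agreement)
2. x = 4 + (-4) = 0, y = 10 + (6) = 16 (consistent with the record)
3. x = 0 + (9) = 9, y = 16 + (-8) = 8 (same as recorded)
4. x = 9 + (-7) = 2, y = 8 + (2) = 10 (checks out)
5. x = 2 + (-2) = 0, y = 10 + (-3) = 7 (checks out)
6. x = 0 + (-7) = -7, y = 7 + (3) = 10 (matches)
7. x = -7 + (6) = -1, y = 10 + (-9) = 1 (in agreement)
8. x = -1 + (8) = 7, y = 1 + (-1) = 0 (this is not what the record shows)
The audit stops at step 8: the recorded entry is wrong and should be y = 0.

step 8, y = 0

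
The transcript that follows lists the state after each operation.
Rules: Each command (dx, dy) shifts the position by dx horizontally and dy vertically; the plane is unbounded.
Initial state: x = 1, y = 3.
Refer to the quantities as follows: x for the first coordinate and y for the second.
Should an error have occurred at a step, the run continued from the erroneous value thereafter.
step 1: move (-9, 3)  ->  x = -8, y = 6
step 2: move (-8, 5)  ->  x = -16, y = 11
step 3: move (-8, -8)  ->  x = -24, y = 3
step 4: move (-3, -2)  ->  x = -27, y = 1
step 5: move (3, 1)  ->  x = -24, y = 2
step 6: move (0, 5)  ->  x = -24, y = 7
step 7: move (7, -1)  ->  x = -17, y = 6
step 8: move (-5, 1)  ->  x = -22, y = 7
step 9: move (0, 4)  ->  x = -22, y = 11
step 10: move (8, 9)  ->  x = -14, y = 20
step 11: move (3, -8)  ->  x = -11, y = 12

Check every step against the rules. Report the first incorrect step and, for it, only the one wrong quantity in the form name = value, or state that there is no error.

1. x = 1 + (-9) = -8, y = 3 + (3) = 6 (confirmed correct)
2. x = -8 + (-8) = -16, y = 6 + (5) = 11 (confirmed correct)
3. x = -16 + (-8) = -24, y = 11 + (-8) = 3 (no discrepancy)
4. x = -24 + (-3) = -27, y = 3 + (-2) = 1 (consistent with the transcript)
5. x = -27 + (3) = -24, y = 1 + (1) = 2 (no discrepancy)
6. x = -24 + (0) = -24, y = 2 + (5) = 7 (same as recorded)
7. x = -24 + (7) = -17, y = 7 + (-1) = 6 (consistent with the transcript)
8. x = -17 + (-5) = -22, y = 6 + (1) = 7 (matches)
9. x = -22 + (0) = -22, y = 7 + (4) = 11 (no discrepancy)
10. x = -22 + (8) = -14, y = 11 + (9) = 20 (verified)
11. x = -14 + (3) = -11, y = 20 + (-8) = 12 (in agreement)
Every step is consistent.

no error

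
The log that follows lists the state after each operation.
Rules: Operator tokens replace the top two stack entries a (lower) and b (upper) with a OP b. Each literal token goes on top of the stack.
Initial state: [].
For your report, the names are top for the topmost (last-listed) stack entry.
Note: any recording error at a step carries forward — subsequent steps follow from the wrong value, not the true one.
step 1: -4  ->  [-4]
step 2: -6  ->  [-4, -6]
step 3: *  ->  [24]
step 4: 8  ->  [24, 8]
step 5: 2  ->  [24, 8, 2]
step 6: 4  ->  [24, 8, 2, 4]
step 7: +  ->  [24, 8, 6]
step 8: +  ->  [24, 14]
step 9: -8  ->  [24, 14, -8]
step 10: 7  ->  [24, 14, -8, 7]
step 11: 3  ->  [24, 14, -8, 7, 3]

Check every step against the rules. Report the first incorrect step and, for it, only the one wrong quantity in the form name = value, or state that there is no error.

1. push -4: top = -4 (exactly as logged)
2. push -6: top = -6 (in agreement)
3. -4 * -6 = 24 (confirmed correct)
4. push 8: top = 8 (confirmed correct)
5. push 2: top = 2 (in agreement)
6. push 4: top = 4 (checks out)
7. 2 + 4 = 6 (matches)
8. 8 + 6 = 14 (matches)
9. push -8: top = -8 (agrees with the log)
10. push 7: top = 7 (same as recorded)
11. push 3: top = 3 (same as recorded)
The recomputation confirms every line.

no error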